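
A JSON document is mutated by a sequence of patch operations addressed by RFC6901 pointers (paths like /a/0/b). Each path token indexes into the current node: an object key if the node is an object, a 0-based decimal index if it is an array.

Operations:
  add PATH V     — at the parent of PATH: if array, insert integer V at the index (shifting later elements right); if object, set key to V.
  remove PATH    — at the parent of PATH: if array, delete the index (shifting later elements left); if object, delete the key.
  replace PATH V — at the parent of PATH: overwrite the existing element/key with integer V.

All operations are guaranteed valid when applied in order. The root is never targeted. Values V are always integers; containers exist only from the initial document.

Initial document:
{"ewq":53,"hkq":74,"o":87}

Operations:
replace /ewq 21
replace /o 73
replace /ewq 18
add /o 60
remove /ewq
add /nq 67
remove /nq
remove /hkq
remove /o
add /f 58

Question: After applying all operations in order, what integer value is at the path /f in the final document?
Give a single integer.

Answer: 58

Derivation:
After op 1 (replace /ewq 21): {"ewq":21,"hkq":74,"o":87}
After op 2 (replace /o 73): {"ewq":21,"hkq":74,"o":73}
After op 3 (replace /ewq 18): {"ewq":18,"hkq":74,"o":73}
After op 4 (add /o 60): {"ewq":18,"hkq":74,"o":60}
After op 5 (remove /ewq): {"hkq":74,"o":60}
After op 6 (add /nq 67): {"hkq":74,"nq":67,"o":60}
After op 7 (remove /nq): {"hkq":74,"o":60}
After op 8 (remove /hkq): {"o":60}
After op 9 (remove /o): {}
After op 10 (add /f 58): {"f":58}
Value at /f: 58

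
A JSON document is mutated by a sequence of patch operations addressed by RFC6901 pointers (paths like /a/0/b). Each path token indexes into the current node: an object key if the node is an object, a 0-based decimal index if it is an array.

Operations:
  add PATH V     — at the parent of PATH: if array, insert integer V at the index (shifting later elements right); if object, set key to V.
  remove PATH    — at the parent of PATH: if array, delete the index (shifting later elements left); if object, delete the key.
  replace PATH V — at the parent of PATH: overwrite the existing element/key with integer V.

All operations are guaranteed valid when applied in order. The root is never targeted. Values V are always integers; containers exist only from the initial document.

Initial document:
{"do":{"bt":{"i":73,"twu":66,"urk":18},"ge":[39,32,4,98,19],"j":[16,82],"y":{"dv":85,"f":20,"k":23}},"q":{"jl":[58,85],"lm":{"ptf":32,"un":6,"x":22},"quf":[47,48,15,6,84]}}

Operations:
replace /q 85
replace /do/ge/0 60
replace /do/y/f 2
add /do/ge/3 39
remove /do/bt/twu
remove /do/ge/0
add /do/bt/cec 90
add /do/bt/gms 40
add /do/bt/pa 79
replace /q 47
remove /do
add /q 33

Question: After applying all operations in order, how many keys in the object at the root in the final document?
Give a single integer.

After op 1 (replace /q 85): {"do":{"bt":{"i":73,"twu":66,"urk":18},"ge":[39,32,4,98,19],"j":[16,82],"y":{"dv":85,"f":20,"k":23}},"q":85}
After op 2 (replace /do/ge/0 60): {"do":{"bt":{"i":73,"twu":66,"urk":18},"ge":[60,32,4,98,19],"j":[16,82],"y":{"dv":85,"f":20,"k":23}},"q":85}
After op 3 (replace /do/y/f 2): {"do":{"bt":{"i":73,"twu":66,"urk":18},"ge":[60,32,4,98,19],"j":[16,82],"y":{"dv":85,"f":2,"k":23}},"q":85}
After op 4 (add /do/ge/3 39): {"do":{"bt":{"i":73,"twu":66,"urk":18},"ge":[60,32,4,39,98,19],"j":[16,82],"y":{"dv":85,"f":2,"k":23}},"q":85}
After op 5 (remove /do/bt/twu): {"do":{"bt":{"i":73,"urk":18},"ge":[60,32,4,39,98,19],"j":[16,82],"y":{"dv":85,"f":2,"k":23}},"q":85}
After op 6 (remove /do/ge/0): {"do":{"bt":{"i":73,"urk":18},"ge":[32,4,39,98,19],"j":[16,82],"y":{"dv":85,"f":2,"k":23}},"q":85}
After op 7 (add /do/bt/cec 90): {"do":{"bt":{"cec":90,"i":73,"urk":18},"ge":[32,4,39,98,19],"j":[16,82],"y":{"dv":85,"f":2,"k":23}},"q":85}
After op 8 (add /do/bt/gms 40): {"do":{"bt":{"cec":90,"gms":40,"i":73,"urk":18},"ge":[32,4,39,98,19],"j":[16,82],"y":{"dv":85,"f":2,"k":23}},"q":85}
After op 9 (add /do/bt/pa 79): {"do":{"bt":{"cec":90,"gms":40,"i":73,"pa":79,"urk":18},"ge":[32,4,39,98,19],"j":[16,82],"y":{"dv":85,"f":2,"k":23}},"q":85}
After op 10 (replace /q 47): {"do":{"bt":{"cec":90,"gms":40,"i":73,"pa":79,"urk":18},"ge":[32,4,39,98,19],"j":[16,82],"y":{"dv":85,"f":2,"k":23}},"q":47}
After op 11 (remove /do): {"q":47}
After op 12 (add /q 33): {"q":33}
Size at the root: 1

Answer: 1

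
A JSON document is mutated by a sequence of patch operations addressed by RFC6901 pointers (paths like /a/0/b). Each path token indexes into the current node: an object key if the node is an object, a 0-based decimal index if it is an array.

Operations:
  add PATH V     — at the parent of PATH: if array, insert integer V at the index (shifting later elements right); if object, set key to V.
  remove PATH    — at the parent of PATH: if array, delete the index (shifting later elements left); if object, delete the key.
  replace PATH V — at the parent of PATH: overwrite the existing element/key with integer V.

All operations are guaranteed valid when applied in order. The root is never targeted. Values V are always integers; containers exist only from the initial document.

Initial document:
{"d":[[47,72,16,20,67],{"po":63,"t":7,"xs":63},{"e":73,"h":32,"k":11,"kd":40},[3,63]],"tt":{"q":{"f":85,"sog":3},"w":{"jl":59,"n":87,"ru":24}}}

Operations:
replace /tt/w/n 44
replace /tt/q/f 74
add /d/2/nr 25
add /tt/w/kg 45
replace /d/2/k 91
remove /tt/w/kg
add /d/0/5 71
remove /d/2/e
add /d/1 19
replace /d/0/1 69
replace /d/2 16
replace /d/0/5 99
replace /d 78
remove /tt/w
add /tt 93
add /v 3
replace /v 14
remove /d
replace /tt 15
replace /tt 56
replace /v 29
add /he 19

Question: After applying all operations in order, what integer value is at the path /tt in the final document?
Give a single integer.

After op 1 (replace /tt/w/n 44): {"d":[[47,72,16,20,67],{"po":63,"t":7,"xs":63},{"e":73,"h":32,"k":11,"kd":40},[3,63]],"tt":{"q":{"f":85,"sog":3},"w":{"jl":59,"n":44,"ru":24}}}
After op 2 (replace /tt/q/f 74): {"d":[[47,72,16,20,67],{"po":63,"t":7,"xs":63},{"e":73,"h":32,"k":11,"kd":40},[3,63]],"tt":{"q":{"f":74,"sog":3},"w":{"jl":59,"n":44,"ru":24}}}
After op 3 (add /d/2/nr 25): {"d":[[47,72,16,20,67],{"po":63,"t":7,"xs":63},{"e":73,"h":32,"k":11,"kd":40,"nr":25},[3,63]],"tt":{"q":{"f":74,"sog":3},"w":{"jl":59,"n":44,"ru":24}}}
After op 4 (add /tt/w/kg 45): {"d":[[47,72,16,20,67],{"po":63,"t":7,"xs":63},{"e":73,"h":32,"k":11,"kd":40,"nr":25},[3,63]],"tt":{"q":{"f":74,"sog":3},"w":{"jl":59,"kg":45,"n":44,"ru":24}}}
After op 5 (replace /d/2/k 91): {"d":[[47,72,16,20,67],{"po":63,"t":7,"xs":63},{"e":73,"h":32,"k":91,"kd":40,"nr":25},[3,63]],"tt":{"q":{"f":74,"sog":3},"w":{"jl":59,"kg":45,"n":44,"ru":24}}}
After op 6 (remove /tt/w/kg): {"d":[[47,72,16,20,67],{"po":63,"t":7,"xs":63},{"e":73,"h":32,"k":91,"kd":40,"nr":25},[3,63]],"tt":{"q":{"f":74,"sog":3},"w":{"jl":59,"n":44,"ru":24}}}
After op 7 (add /d/0/5 71): {"d":[[47,72,16,20,67,71],{"po":63,"t":7,"xs":63},{"e":73,"h":32,"k":91,"kd":40,"nr":25},[3,63]],"tt":{"q":{"f":74,"sog":3},"w":{"jl":59,"n":44,"ru":24}}}
After op 8 (remove /d/2/e): {"d":[[47,72,16,20,67,71],{"po":63,"t":7,"xs":63},{"h":32,"k":91,"kd":40,"nr":25},[3,63]],"tt":{"q":{"f":74,"sog":3},"w":{"jl":59,"n":44,"ru":24}}}
After op 9 (add /d/1 19): {"d":[[47,72,16,20,67,71],19,{"po":63,"t":7,"xs":63},{"h":32,"k":91,"kd":40,"nr":25},[3,63]],"tt":{"q":{"f":74,"sog":3},"w":{"jl":59,"n":44,"ru":24}}}
After op 10 (replace /d/0/1 69): {"d":[[47,69,16,20,67,71],19,{"po":63,"t":7,"xs":63},{"h":32,"k":91,"kd":40,"nr":25},[3,63]],"tt":{"q":{"f":74,"sog":3},"w":{"jl":59,"n":44,"ru":24}}}
After op 11 (replace /d/2 16): {"d":[[47,69,16,20,67,71],19,16,{"h":32,"k":91,"kd":40,"nr":25},[3,63]],"tt":{"q":{"f":74,"sog":3},"w":{"jl":59,"n":44,"ru":24}}}
After op 12 (replace /d/0/5 99): {"d":[[47,69,16,20,67,99],19,16,{"h":32,"k":91,"kd":40,"nr":25},[3,63]],"tt":{"q":{"f":74,"sog":3},"w":{"jl":59,"n":44,"ru":24}}}
After op 13 (replace /d 78): {"d":78,"tt":{"q":{"f":74,"sog":3},"w":{"jl":59,"n":44,"ru":24}}}
After op 14 (remove /tt/w): {"d":78,"tt":{"q":{"f":74,"sog":3}}}
After op 15 (add /tt 93): {"d":78,"tt":93}
After op 16 (add /v 3): {"d":78,"tt":93,"v":3}
After op 17 (replace /v 14): {"d":78,"tt":93,"v":14}
After op 18 (remove /d): {"tt":93,"v":14}
After op 19 (replace /tt 15): {"tt":15,"v":14}
After op 20 (replace /tt 56): {"tt":56,"v":14}
After op 21 (replace /v 29): {"tt":56,"v":29}
After op 22 (add /he 19): {"he":19,"tt":56,"v":29}
Value at /tt: 56

Answer: 56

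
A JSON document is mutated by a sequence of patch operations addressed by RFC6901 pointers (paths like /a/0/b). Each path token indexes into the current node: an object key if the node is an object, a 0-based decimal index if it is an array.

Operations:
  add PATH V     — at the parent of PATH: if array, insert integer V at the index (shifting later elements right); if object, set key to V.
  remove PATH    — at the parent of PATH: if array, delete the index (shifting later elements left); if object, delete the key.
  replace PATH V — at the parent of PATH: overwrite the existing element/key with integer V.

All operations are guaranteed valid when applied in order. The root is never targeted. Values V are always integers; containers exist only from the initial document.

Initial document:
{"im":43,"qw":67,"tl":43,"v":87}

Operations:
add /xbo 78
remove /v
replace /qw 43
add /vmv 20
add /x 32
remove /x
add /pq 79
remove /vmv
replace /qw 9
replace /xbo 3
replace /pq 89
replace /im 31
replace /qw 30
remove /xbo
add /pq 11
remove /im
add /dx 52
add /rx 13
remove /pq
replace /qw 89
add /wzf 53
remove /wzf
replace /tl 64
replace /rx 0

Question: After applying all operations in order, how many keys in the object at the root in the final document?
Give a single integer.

After op 1 (add /xbo 78): {"im":43,"qw":67,"tl":43,"v":87,"xbo":78}
After op 2 (remove /v): {"im":43,"qw":67,"tl":43,"xbo":78}
After op 3 (replace /qw 43): {"im":43,"qw":43,"tl":43,"xbo":78}
After op 4 (add /vmv 20): {"im":43,"qw":43,"tl":43,"vmv":20,"xbo":78}
After op 5 (add /x 32): {"im":43,"qw":43,"tl":43,"vmv":20,"x":32,"xbo":78}
After op 6 (remove /x): {"im":43,"qw":43,"tl":43,"vmv":20,"xbo":78}
After op 7 (add /pq 79): {"im":43,"pq":79,"qw":43,"tl":43,"vmv":20,"xbo":78}
After op 8 (remove /vmv): {"im":43,"pq":79,"qw":43,"tl":43,"xbo":78}
After op 9 (replace /qw 9): {"im":43,"pq":79,"qw":9,"tl":43,"xbo":78}
After op 10 (replace /xbo 3): {"im":43,"pq":79,"qw":9,"tl":43,"xbo":3}
After op 11 (replace /pq 89): {"im":43,"pq":89,"qw":9,"tl":43,"xbo":3}
After op 12 (replace /im 31): {"im":31,"pq":89,"qw":9,"tl":43,"xbo":3}
After op 13 (replace /qw 30): {"im":31,"pq":89,"qw":30,"tl":43,"xbo":3}
After op 14 (remove /xbo): {"im":31,"pq":89,"qw":30,"tl":43}
After op 15 (add /pq 11): {"im":31,"pq":11,"qw":30,"tl":43}
After op 16 (remove /im): {"pq":11,"qw":30,"tl":43}
After op 17 (add /dx 52): {"dx":52,"pq":11,"qw":30,"tl":43}
After op 18 (add /rx 13): {"dx":52,"pq":11,"qw":30,"rx":13,"tl":43}
After op 19 (remove /pq): {"dx":52,"qw":30,"rx":13,"tl":43}
After op 20 (replace /qw 89): {"dx":52,"qw":89,"rx":13,"tl":43}
After op 21 (add /wzf 53): {"dx":52,"qw":89,"rx":13,"tl":43,"wzf":53}
After op 22 (remove /wzf): {"dx":52,"qw":89,"rx":13,"tl":43}
After op 23 (replace /tl 64): {"dx":52,"qw":89,"rx":13,"tl":64}
After op 24 (replace /rx 0): {"dx":52,"qw":89,"rx":0,"tl":64}
Size at the root: 4

Answer: 4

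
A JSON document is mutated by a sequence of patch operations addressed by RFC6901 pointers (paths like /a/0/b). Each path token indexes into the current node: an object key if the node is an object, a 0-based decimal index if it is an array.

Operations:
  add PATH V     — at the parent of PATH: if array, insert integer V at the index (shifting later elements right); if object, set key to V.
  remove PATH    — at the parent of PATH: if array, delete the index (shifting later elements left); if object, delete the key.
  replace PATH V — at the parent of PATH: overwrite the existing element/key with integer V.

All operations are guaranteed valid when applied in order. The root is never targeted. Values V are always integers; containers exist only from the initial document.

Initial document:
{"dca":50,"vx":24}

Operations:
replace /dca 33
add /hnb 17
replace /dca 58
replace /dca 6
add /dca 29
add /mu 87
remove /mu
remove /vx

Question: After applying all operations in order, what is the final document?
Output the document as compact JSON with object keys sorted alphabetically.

Answer: {"dca":29,"hnb":17}

Derivation:
After op 1 (replace /dca 33): {"dca":33,"vx":24}
After op 2 (add /hnb 17): {"dca":33,"hnb":17,"vx":24}
After op 3 (replace /dca 58): {"dca":58,"hnb":17,"vx":24}
After op 4 (replace /dca 6): {"dca":6,"hnb":17,"vx":24}
After op 5 (add /dca 29): {"dca":29,"hnb":17,"vx":24}
After op 6 (add /mu 87): {"dca":29,"hnb":17,"mu":87,"vx":24}
After op 7 (remove /mu): {"dca":29,"hnb":17,"vx":24}
After op 8 (remove /vx): {"dca":29,"hnb":17}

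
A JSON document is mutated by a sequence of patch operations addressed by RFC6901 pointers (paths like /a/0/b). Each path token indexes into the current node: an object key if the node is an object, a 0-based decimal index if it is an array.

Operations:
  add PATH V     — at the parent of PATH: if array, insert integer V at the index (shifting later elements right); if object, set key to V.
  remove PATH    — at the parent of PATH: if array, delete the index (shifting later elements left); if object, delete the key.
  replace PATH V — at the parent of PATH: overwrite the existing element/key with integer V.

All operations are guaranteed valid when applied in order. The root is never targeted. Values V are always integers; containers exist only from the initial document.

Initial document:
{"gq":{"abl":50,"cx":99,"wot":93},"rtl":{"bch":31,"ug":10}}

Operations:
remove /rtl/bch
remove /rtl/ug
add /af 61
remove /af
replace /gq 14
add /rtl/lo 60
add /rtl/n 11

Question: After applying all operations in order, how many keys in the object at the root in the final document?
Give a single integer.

After op 1 (remove /rtl/bch): {"gq":{"abl":50,"cx":99,"wot":93},"rtl":{"ug":10}}
After op 2 (remove /rtl/ug): {"gq":{"abl":50,"cx":99,"wot":93},"rtl":{}}
After op 3 (add /af 61): {"af":61,"gq":{"abl":50,"cx":99,"wot":93},"rtl":{}}
After op 4 (remove /af): {"gq":{"abl":50,"cx":99,"wot":93},"rtl":{}}
After op 5 (replace /gq 14): {"gq":14,"rtl":{}}
After op 6 (add /rtl/lo 60): {"gq":14,"rtl":{"lo":60}}
After op 7 (add /rtl/n 11): {"gq":14,"rtl":{"lo":60,"n":11}}
Size at the root: 2

Answer: 2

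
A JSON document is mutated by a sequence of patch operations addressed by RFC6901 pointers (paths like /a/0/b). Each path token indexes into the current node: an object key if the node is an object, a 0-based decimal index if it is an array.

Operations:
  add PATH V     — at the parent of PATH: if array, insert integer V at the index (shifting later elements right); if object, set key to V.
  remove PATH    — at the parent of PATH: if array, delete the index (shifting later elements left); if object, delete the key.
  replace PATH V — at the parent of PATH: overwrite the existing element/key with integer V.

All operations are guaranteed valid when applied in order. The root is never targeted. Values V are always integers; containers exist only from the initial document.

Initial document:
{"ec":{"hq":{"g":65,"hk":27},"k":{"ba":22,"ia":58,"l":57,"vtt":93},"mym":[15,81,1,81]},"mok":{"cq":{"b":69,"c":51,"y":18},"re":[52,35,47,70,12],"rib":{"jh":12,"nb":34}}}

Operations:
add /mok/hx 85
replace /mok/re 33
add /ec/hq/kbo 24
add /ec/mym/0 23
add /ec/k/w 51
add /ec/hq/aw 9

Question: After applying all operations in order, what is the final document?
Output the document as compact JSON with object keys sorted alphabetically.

After op 1 (add /mok/hx 85): {"ec":{"hq":{"g":65,"hk":27},"k":{"ba":22,"ia":58,"l":57,"vtt":93},"mym":[15,81,1,81]},"mok":{"cq":{"b":69,"c":51,"y":18},"hx":85,"re":[52,35,47,70,12],"rib":{"jh":12,"nb":34}}}
After op 2 (replace /mok/re 33): {"ec":{"hq":{"g":65,"hk":27},"k":{"ba":22,"ia":58,"l":57,"vtt":93},"mym":[15,81,1,81]},"mok":{"cq":{"b":69,"c":51,"y":18},"hx":85,"re":33,"rib":{"jh":12,"nb":34}}}
After op 3 (add /ec/hq/kbo 24): {"ec":{"hq":{"g":65,"hk":27,"kbo":24},"k":{"ba":22,"ia":58,"l":57,"vtt":93},"mym":[15,81,1,81]},"mok":{"cq":{"b":69,"c":51,"y":18},"hx":85,"re":33,"rib":{"jh":12,"nb":34}}}
After op 4 (add /ec/mym/0 23): {"ec":{"hq":{"g":65,"hk":27,"kbo":24},"k":{"ba":22,"ia":58,"l":57,"vtt":93},"mym":[23,15,81,1,81]},"mok":{"cq":{"b":69,"c":51,"y":18},"hx":85,"re":33,"rib":{"jh":12,"nb":34}}}
After op 5 (add /ec/k/w 51): {"ec":{"hq":{"g":65,"hk":27,"kbo":24},"k":{"ba":22,"ia":58,"l":57,"vtt":93,"w":51},"mym":[23,15,81,1,81]},"mok":{"cq":{"b":69,"c":51,"y":18},"hx":85,"re":33,"rib":{"jh":12,"nb":34}}}
After op 6 (add /ec/hq/aw 9): {"ec":{"hq":{"aw":9,"g":65,"hk":27,"kbo":24},"k":{"ba":22,"ia":58,"l":57,"vtt":93,"w":51},"mym":[23,15,81,1,81]},"mok":{"cq":{"b":69,"c":51,"y":18},"hx":85,"re":33,"rib":{"jh":12,"nb":34}}}

Answer: {"ec":{"hq":{"aw":9,"g":65,"hk":27,"kbo":24},"k":{"ba":22,"ia":58,"l":57,"vtt":93,"w":51},"mym":[23,15,81,1,81]},"mok":{"cq":{"b":69,"c":51,"y":18},"hx":85,"re":33,"rib":{"jh":12,"nb":34}}}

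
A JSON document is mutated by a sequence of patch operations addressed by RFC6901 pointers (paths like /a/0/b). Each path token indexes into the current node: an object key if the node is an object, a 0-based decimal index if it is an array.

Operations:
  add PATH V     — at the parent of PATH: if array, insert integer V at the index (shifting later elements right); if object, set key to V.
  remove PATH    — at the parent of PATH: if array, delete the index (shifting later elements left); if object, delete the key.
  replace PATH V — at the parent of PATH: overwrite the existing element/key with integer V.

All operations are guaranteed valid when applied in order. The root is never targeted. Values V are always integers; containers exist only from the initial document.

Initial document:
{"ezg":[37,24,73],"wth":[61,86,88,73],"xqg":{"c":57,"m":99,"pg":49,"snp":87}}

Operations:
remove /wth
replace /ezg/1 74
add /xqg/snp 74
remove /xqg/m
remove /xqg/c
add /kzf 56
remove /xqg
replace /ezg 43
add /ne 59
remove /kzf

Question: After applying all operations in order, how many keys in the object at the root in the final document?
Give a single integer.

After op 1 (remove /wth): {"ezg":[37,24,73],"xqg":{"c":57,"m":99,"pg":49,"snp":87}}
After op 2 (replace /ezg/1 74): {"ezg":[37,74,73],"xqg":{"c":57,"m":99,"pg":49,"snp":87}}
After op 3 (add /xqg/snp 74): {"ezg":[37,74,73],"xqg":{"c":57,"m":99,"pg":49,"snp":74}}
After op 4 (remove /xqg/m): {"ezg":[37,74,73],"xqg":{"c":57,"pg":49,"snp":74}}
After op 5 (remove /xqg/c): {"ezg":[37,74,73],"xqg":{"pg":49,"snp":74}}
After op 6 (add /kzf 56): {"ezg":[37,74,73],"kzf":56,"xqg":{"pg":49,"snp":74}}
After op 7 (remove /xqg): {"ezg":[37,74,73],"kzf":56}
After op 8 (replace /ezg 43): {"ezg":43,"kzf":56}
After op 9 (add /ne 59): {"ezg":43,"kzf":56,"ne":59}
After op 10 (remove /kzf): {"ezg":43,"ne":59}
Size at the root: 2

Answer: 2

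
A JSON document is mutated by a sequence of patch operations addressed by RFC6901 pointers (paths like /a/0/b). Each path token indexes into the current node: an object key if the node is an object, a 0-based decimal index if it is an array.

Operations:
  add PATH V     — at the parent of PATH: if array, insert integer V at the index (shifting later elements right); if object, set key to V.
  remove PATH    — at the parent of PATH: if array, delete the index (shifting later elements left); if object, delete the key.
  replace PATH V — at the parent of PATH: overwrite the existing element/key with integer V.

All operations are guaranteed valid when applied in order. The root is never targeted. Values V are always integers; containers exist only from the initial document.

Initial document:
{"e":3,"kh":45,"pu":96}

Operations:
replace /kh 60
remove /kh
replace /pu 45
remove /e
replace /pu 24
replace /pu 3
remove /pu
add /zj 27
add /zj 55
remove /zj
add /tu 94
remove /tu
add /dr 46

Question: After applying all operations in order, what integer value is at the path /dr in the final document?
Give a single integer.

After op 1 (replace /kh 60): {"e":3,"kh":60,"pu":96}
After op 2 (remove /kh): {"e":3,"pu":96}
After op 3 (replace /pu 45): {"e":3,"pu":45}
After op 4 (remove /e): {"pu":45}
After op 5 (replace /pu 24): {"pu":24}
After op 6 (replace /pu 3): {"pu":3}
After op 7 (remove /pu): {}
After op 8 (add /zj 27): {"zj":27}
After op 9 (add /zj 55): {"zj":55}
After op 10 (remove /zj): {}
After op 11 (add /tu 94): {"tu":94}
After op 12 (remove /tu): {}
After op 13 (add /dr 46): {"dr":46}
Value at /dr: 46

Answer: 46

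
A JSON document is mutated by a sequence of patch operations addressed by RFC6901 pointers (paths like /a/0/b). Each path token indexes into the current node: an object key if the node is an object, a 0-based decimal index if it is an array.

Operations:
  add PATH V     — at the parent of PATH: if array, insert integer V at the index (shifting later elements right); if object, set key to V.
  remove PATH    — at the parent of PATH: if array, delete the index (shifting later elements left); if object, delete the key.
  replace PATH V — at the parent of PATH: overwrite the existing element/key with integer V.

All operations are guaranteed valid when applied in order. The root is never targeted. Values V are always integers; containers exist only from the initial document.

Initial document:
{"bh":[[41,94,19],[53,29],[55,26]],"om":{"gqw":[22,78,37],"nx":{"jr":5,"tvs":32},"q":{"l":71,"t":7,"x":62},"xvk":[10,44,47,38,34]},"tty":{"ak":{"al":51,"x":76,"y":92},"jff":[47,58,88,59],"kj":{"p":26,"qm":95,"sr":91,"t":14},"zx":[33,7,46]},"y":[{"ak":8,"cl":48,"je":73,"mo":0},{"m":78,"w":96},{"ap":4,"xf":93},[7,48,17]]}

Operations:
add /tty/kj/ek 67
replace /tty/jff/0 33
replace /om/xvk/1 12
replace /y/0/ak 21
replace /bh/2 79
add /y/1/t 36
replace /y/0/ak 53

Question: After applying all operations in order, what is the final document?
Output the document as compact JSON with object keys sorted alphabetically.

After op 1 (add /tty/kj/ek 67): {"bh":[[41,94,19],[53,29],[55,26]],"om":{"gqw":[22,78,37],"nx":{"jr":5,"tvs":32},"q":{"l":71,"t":7,"x":62},"xvk":[10,44,47,38,34]},"tty":{"ak":{"al":51,"x":76,"y":92},"jff":[47,58,88,59],"kj":{"ek":67,"p":26,"qm":95,"sr":91,"t":14},"zx":[33,7,46]},"y":[{"ak":8,"cl":48,"je":73,"mo":0},{"m":78,"w":96},{"ap":4,"xf":93},[7,48,17]]}
After op 2 (replace /tty/jff/0 33): {"bh":[[41,94,19],[53,29],[55,26]],"om":{"gqw":[22,78,37],"nx":{"jr":5,"tvs":32},"q":{"l":71,"t":7,"x":62},"xvk":[10,44,47,38,34]},"tty":{"ak":{"al":51,"x":76,"y":92},"jff":[33,58,88,59],"kj":{"ek":67,"p":26,"qm":95,"sr":91,"t":14},"zx":[33,7,46]},"y":[{"ak":8,"cl":48,"je":73,"mo":0},{"m":78,"w":96},{"ap":4,"xf":93},[7,48,17]]}
After op 3 (replace /om/xvk/1 12): {"bh":[[41,94,19],[53,29],[55,26]],"om":{"gqw":[22,78,37],"nx":{"jr":5,"tvs":32},"q":{"l":71,"t":7,"x":62},"xvk":[10,12,47,38,34]},"tty":{"ak":{"al":51,"x":76,"y":92},"jff":[33,58,88,59],"kj":{"ek":67,"p":26,"qm":95,"sr":91,"t":14},"zx":[33,7,46]},"y":[{"ak":8,"cl":48,"je":73,"mo":0},{"m":78,"w":96},{"ap":4,"xf":93},[7,48,17]]}
After op 4 (replace /y/0/ak 21): {"bh":[[41,94,19],[53,29],[55,26]],"om":{"gqw":[22,78,37],"nx":{"jr":5,"tvs":32},"q":{"l":71,"t":7,"x":62},"xvk":[10,12,47,38,34]},"tty":{"ak":{"al":51,"x":76,"y":92},"jff":[33,58,88,59],"kj":{"ek":67,"p":26,"qm":95,"sr":91,"t":14},"zx":[33,7,46]},"y":[{"ak":21,"cl":48,"je":73,"mo":0},{"m":78,"w":96},{"ap":4,"xf":93},[7,48,17]]}
After op 5 (replace /bh/2 79): {"bh":[[41,94,19],[53,29],79],"om":{"gqw":[22,78,37],"nx":{"jr":5,"tvs":32},"q":{"l":71,"t":7,"x":62},"xvk":[10,12,47,38,34]},"tty":{"ak":{"al":51,"x":76,"y":92},"jff":[33,58,88,59],"kj":{"ek":67,"p":26,"qm":95,"sr":91,"t":14},"zx":[33,7,46]},"y":[{"ak":21,"cl":48,"je":73,"mo":0},{"m":78,"w":96},{"ap":4,"xf":93},[7,48,17]]}
After op 6 (add /y/1/t 36): {"bh":[[41,94,19],[53,29],79],"om":{"gqw":[22,78,37],"nx":{"jr":5,"tvs":32},"q":{"l":71,"t":7,"x":62},"xvk":[10,12,47,38,34]},"tty":{"ak":{"al":51,"x":76,"y":92},"jff":[33,58,88,59],"kj":{"ek":67,"p":26,"qm":95,"sr":91,"t":14},"zx":[33,7,46]},"y":[{"ak":21,"cl":48,"je":73,"mo":0},{"m":78,"t":36,"w":96},{"ap":4,"xf":93},[7,48,17]]}
After op 7 (replace /y/0/ak 53): {"bh":[[41,94,19],[53,29],79],"om":{"gqw":[22,78,37],"nx":{"jr":5,"tvs":32},"q":{"l":71,"t":7,"x":62},"xvk":[10,12,47,38,34]},"tty":{"ak":{"al":51,"x":76,"y":92},"jff":[33,58,88,59],"kj":{"ek":67,"p":26,"qm":95,"sr":91,"t":14},"zx":[33,7,46]},"y":[{"ak":53,"cl":48,"je":73,"mo":0},{"m":78,"t":36,"w":96},{"ap":4,"xf":93},[7,48,17]]}

Answer: {"bh":[[41,94,19],[53,29],79],"om":{"gqw":[22,78,37],"nx":{"jr":5,"tvs":32},"q":{"l":71,"t":7,"x":62},"xvk":[10,12,47,38,34]},"tty":{"ak":{"al":51,"x":76,"y":92},"jff":[33,58,88,59],"kj":{"ek":67,"p":26,"qm":95,"sr":91,"t":14},"zx":[33,7,46]},"y":[{"ak":53,"cl":48,"je":73,"mo":0},{"m":78,"t":36,"w":96},{"ap":4,"xf":93},[7,48,17]]}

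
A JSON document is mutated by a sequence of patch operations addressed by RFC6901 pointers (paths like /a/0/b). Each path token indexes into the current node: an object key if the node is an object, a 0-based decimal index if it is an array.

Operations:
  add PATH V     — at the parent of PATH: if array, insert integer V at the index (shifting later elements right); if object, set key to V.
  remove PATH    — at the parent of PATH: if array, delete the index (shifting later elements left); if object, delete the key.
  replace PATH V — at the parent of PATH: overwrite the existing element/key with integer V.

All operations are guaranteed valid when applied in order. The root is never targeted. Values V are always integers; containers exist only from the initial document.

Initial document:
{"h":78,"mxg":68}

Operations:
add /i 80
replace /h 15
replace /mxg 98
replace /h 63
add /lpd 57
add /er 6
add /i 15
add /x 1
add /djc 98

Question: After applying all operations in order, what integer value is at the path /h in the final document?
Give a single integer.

Answer: 63

Derivation:
After op 1 (add /i 80): {"h":78,"i":80,"mxg":68}
After op 2 (replace /h 15): {"h":15,"i":80,"mxg":68}
After op 3 (replace /mxg 98): {"h":15,"i":80,"mxg":98}
After op 4 (replace /h 63): {"h":63,"i":80,"mxg":98}
After op 5 (add /lpd 57): {"h":63,"i":80,"lpd":57,"mxg":98}
After op 6 (add /er 6): {"er":6,"h":63,"i":80,"lpd":57,"mxg":98}
After op 7 (add /i 15): {"er":6,"h":63,"i":15,"lpd":57,"mxg":98}
After op 8 (add /x 1): {"er":6,"h":63,"i":15,"lpd":57,"mxg":98,"x":1}
After op 9 (add /djc 98): {"djc":98,"er":6,"h":63,"i":15,"lpd":57,"mxg":98,"x":1}
Value at /h: 63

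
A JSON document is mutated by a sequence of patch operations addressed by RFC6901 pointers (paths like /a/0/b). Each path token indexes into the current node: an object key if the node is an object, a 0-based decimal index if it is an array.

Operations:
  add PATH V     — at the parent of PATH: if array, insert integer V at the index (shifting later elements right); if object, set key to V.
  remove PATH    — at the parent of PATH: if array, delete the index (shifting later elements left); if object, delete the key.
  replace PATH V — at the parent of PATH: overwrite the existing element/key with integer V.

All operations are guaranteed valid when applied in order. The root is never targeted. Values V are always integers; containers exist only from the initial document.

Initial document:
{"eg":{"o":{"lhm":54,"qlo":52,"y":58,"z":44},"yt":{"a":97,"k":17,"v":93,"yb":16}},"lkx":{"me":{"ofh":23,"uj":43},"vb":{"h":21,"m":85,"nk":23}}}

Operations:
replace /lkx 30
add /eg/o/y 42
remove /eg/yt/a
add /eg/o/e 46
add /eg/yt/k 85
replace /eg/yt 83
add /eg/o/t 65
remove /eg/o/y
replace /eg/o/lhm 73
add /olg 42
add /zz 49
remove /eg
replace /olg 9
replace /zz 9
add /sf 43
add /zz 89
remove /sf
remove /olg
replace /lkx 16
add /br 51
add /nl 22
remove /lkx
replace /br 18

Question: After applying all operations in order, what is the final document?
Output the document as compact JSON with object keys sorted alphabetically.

After op 1 (replace /lkx 30): {"eg":{"o":{"lhm":54,"qlo":52,"y":58,"z":44},"yt":{"a":97,"k":17,"v":93,"yb":16}},"lkx":30}
After op 2 (add /eg/o/y 42): {"eg":{"o":{"lhm":54,"qlo":52,"y":42,"z":44},"yt":{"a":97,"k":17,"v":93,"yb":16}},"lkx":30}
After op 3 (remove /eg/yt/a): {"eg":{"o":{"lhm":54,"qlo":52,"y":42,"z":44},"yt":{"k":17,"v":93,"yb":16}},"lkx":30}
After op 4 (add /eg/o/e 46): {"eg":{"o":{"e":46,"lhm":54,"qlo":52,"y":42,"z":44},"yt":{"k":17,"v":93,"yb":16}},"lkx":30}
After op 5 (add /eg/yt/k 85): {"eg":{"o":{"e":46,"lhm":54,"qlo":52,"y":42,"z":44},"yt":{"k":85,"v":93,"yb":16}},"lkx":30}
After op 6 (replace /eg/yt 83): {"eg":{"o":{"e":46,"lhm":54,"qlo":52,"y":42,"z":44},"yt":83},"lkx":30}
After op 7 (add /eg/o/t 65): {"eg":{"o":{"e":46,"lhm":54,"qlo":52,"t":65,"y":42,"z":44},"yt":83},"lkx":30}
After op 8 (remove /eg/o/y): {"eg":{"o":{"e":46,"lhm":54,"qlo":52,"t":65,"z":44},"yt":83},"lkx":30}
After op 9 (replace /eg/o/lhm 73): {"eg":{"o":{"e":46,"lhm":73,"qlo":52,"t":65,"z":44},"yt":83},"lkx":30}
After op 10 (add /olg 42): {"eg":{"o":{"e":46,"lhm":73,"qlo":52,"t":65,"z":44},"yt":83},"lkx":30,"olg":42}
After op 11 (add /zz 49): {"eg":{"o":{"e":46,"lhm":73,"qlo":52,"t":65,"z":44},"yt":83},"lkx":30,"olg":42,"zz":49}
After op 12 (remove /eg): {"lkx":30,"olg":42,"zz":49}
After op 13 (replace /olg 9): {"lkx":30,"olg":9,"zz":49}
After op 14 (replace /zz 9): {"lkx":30,"olg":9,"zz":9}
After op 15 (add /sf 43): {"lkx":30,"olg":9,"sf":43,"zz":9}
After op 16 (add /zz 89): {"lkx":30,"olg":9,"sf":43,"zz":89}
After op 17 (remove /sf): {"lkx":30,"olg":9,"zz":89}
After op 18 (remove /olg): {"lkx":30,"zz":89}
After op 19 (replace /lkx 16): {"lkx":16,"zz":89}
After op 20 (add /br 51): {"br":51,"lkx":16,"zz":89}
After op 21 (add /nl 22): {"br":51,"lkx":16,"nl":22,"zz":89}
After op 22 (remove /lkx): {"br":51,"nl":22,"zz":89}
After op 23 (replace /br 18): {"br":18,"nl":22,"zz":89}

Answer: {"br":18,"nl":22,"zz":89}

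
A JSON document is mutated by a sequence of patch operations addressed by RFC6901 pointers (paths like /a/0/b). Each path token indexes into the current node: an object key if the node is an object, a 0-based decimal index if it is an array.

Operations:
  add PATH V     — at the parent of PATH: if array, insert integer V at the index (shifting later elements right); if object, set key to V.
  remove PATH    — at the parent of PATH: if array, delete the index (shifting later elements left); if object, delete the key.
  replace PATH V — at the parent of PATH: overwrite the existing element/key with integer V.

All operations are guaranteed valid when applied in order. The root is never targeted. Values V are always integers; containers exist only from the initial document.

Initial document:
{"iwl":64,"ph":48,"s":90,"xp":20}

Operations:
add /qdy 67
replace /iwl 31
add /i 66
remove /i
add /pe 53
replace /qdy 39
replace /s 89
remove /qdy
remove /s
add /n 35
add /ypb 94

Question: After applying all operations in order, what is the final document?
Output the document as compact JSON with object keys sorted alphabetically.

After op 1 (add /qdy 67): {"iwl":64,"ph":48,"qdy":67,"s":90,"xp":20}
After op 2 (replace /iwl 31): {"iwl":31,"ph":48,"qdy":67,"s":90,"xp":20}
After op 3 (add /i 66): {"i":66,"iwl":31,"ph":48,"qdy":67,"s":90,"xp":20}
After op 4 (remove /i): {"iwl":31,"ph":48,"qdy":67,"s":90,"xp":20}
After op 5 (add /pe 53): {"iwl":31,"pe":53,"ph":48,"qdy":67,"s":90,"xp":20}
After op 6 (replace /qdy 39): {"iwl":31,"pe":53,"ph":48,"qdy":39,"s":90,"xp":20}
After op 7 (replace /s 89): {"iwl":31,"pe":53,"ph":48,"qdy":39,"s":89,"xp":20}
After op 8 (remove /qdy): {"iwl":31,"pe":53,"ph":48,"s":89,"xp":20}
After op 9 (remove /s): {"iwl":31,"pe":53,"ph":48,"xp":20}
After op 10 (add /n 35): {"iwl":31,"n":35,"pe":53,"ph":48,"xp":20}
After op 11 (add /ypb 94): {"iwl":31,"n":35,"pe":53,"ph":48,"xp":20,"ypb":94}

Answer: {"iwl":31,"n":35,"pe":53,"ph":48,"xp":20,"ypb":94}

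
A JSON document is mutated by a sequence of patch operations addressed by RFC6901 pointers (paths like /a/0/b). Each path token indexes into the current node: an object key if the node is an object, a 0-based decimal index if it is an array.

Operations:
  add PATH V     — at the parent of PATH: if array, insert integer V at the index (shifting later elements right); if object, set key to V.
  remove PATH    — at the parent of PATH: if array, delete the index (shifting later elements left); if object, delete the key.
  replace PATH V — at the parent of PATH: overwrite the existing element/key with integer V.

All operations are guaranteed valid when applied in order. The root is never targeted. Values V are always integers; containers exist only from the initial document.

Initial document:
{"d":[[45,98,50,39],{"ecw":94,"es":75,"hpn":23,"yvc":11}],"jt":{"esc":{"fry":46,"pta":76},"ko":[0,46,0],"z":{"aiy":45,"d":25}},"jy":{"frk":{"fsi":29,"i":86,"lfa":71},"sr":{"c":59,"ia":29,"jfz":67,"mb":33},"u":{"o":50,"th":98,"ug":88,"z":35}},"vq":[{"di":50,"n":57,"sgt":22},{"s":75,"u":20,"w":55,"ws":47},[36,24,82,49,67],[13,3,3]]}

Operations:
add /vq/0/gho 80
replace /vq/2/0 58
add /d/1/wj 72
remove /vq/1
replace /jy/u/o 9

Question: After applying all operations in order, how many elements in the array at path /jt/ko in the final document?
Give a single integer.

After op 1 (add /vq/0/gho 80): {"d":[[45,98,50,39],{"ecw":94,"es":75,"hpn":23,"yvc":11}],"jt":{"esc":{"fry":46,"pta":76},"ko":[0,46,0],"z":{"aiy":45,"d":25}},"jy":{"frk":{"fsi":29,"i":86,"lfa":71},"sr":{"c":59,"ia":29,"jfz":67,"mb":33},"u":{"o":50,"th":98,"ug":88,"z":35}},"vq":[{"di":50,"gho":80,"n":57,"sgt":22},{"s":75,"u":20,"w":55,"ws":47},[36,24,82,49,67],[13,3,3]]}
After op 2 (replace /vq/2/0 58): {"d":[[45,98,50,39],{"ecw":94,"es":75,"hpn":23,"yvc":11}],"jt":{"esc":{"fry":46,"pta":76},"ko":[0,46,0],"z":{"aiy":45,"d":25}},"jy":{"frk":{"fsi":29,"i":86,"lfa":71},"sr":{"c":59,"ia":29,"jfz":67,"mb":33},"u":{"o":50,"th":98,"ug":88,"z":35}},"vq":[{"di":50,"gho":80,"n":57,"sgt":22},{"s":75,"u":20,"w":55,"ws":47},[58,24,82,49,67],[13,3,3]]}
After op 3 (add /d/1/wj 72): {"d":[[45,98,50,39],{"ecw":94,"es":75,"hpn":23,"wj":72,"yvc":11}],"jt":{"esc":{"fry":46,"pta":76},"ko":[0,46,0],"z":{"aiy":45,"d":25}},"jy":{"frk":{"fsi":29,"i":86,"lfa":71},"sr":{"c":59,"ia":29,"jfz":67,"mb":33},"u":{"o":50,"th":98,"ug":88,"z":35}},"vq":[{"di":50,"gho":80,"n":57,"sgt":22},{"s":75,"u":20,"w":55,"ws":47},[58,24,82,49,67],[13,3,3]]}
After op 4 (remove /vq/1): {"d":[[45,98,50,39],{"ecw":94,"es":75,"hpn":23,"wj":72,"yvc":11}],"jt":{"esc":{"fry":46,"pta":76},"ko":[0,46,0],"z":{"aiy":45,"d":25}},"jy":{"frk":{"fsi":29,"i":86,"lfa":71},"sr":{"c":59,"ia":29,"jfz":67,"mb":33},"u":{"o":50,"th":98,"ug":88,"z":35}},"vq":[{"di":50,"gho":80,"n":57,"sgt":22},[58,24,82,49,67],[13,3,3]]}
After op 5 (replace /jy/u/o 9): {"d":[[45,98,50,39],{"ecw":94,"es":75,"hpn":23,"wj":72,"yvc":11}],"jt":{"esc":{"fry":46,"pta":76},"ko":[0,46,0],"z":{"aiy":45,"d":25}},"jy":{"frk":{"fsi":29,"i":86,"lfa":71},"sr":{"c":59,"ia":29,"jfz":67,"mb":33},"u":{"o":9,"th":98,"ug":88,"z":35}},"vq":[{"di":50,"gho":80,"n":57,"sgt":22},[58,24,82,49,67],[13,3,3]]}
Size at path /jt/ko: 3

Answer: 3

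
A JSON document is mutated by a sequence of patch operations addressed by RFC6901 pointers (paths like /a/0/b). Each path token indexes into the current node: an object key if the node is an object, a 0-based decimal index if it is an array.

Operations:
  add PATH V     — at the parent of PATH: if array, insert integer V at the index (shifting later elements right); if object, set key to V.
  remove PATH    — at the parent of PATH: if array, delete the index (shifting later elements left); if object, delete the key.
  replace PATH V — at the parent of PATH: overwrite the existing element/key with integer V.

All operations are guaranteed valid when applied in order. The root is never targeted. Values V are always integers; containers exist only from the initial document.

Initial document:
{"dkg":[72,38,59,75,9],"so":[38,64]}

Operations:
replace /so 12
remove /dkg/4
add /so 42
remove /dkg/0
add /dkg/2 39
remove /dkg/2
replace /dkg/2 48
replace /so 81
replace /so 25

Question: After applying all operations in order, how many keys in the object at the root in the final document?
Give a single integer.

After op 1 (replace /so 12): {"dkg":[72,38,59,75,9],"so":12}
After op 2 (remove /dkg/4): {"dkg":[72,38,59,75],"so":12}
After op 3 (add /so 42): {"dkg":[72,38,59,75],"so":42}
After op 4 (remove /dkg/0): {"dkg":[38,59,75],"so":42}
After op 5 (add /dkg/2 39): {"dkg":[38,59,39,75],"so":42}
After op 6 (remove /dkg/2): {"dkg":[38,59,75],"so":42}
After op 7 (replace /dkg/2 48): {"dkg":[38,59,48],"so":42}
After op 8 (replace /so 81): {"dkg":[38,59,48],"so":81}
After op 9 (replace /so 25): {"dkg":[38,59,48],"so":25}
Size at the root: 2

Answer: 2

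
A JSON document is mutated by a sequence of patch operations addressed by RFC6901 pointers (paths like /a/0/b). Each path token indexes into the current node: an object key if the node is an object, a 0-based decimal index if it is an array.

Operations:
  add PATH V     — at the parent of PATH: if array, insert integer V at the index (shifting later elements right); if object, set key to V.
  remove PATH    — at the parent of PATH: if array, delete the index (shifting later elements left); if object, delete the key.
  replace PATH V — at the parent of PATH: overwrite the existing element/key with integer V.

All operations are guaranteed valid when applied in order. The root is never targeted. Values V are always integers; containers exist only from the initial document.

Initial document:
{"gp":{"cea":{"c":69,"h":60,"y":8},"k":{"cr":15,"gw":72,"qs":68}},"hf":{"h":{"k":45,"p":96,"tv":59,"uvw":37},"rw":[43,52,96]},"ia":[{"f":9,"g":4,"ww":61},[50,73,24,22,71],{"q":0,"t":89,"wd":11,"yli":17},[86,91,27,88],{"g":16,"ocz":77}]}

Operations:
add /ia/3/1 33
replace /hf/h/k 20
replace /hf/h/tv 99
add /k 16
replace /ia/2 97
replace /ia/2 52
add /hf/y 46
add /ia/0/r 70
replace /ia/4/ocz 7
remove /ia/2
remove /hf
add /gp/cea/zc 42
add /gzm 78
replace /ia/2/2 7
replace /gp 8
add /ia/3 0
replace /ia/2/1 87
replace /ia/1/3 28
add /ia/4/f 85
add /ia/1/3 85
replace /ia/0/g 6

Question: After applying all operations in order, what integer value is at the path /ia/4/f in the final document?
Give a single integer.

Answer: 85

Derivation:
After op 1 (add /ia/3/1 33): {"gp":{"cea":{"c":69,"h":60,"y":8},"k":{"cr":15,"gw":72,"qs":68}},"hf":{"h":{"k":45,"p":96,"tv":59,"uvw":37},"rw":[43,52,96]},"ia":[{"f":9,"g":4,"ww":61},[50,73,24,22,71],{"q":0,"t":89,"wd":11,"yli":17},[86,33,91,27,88],{"g":16,"ocz":77}]}
After op 2 (replace /hf/h/k 20): {"gp":{"cea":{"c":69,"h":60,"y":8},"k":{"cr":15,"gw":72,"qs":68}},"hf":{"h":{"k":20,"p":96,"tv":59,"uvw":37},"rw":[43,52,96]},"ia":[{"f":9,"g":4,"ww":61},[50,73,24,22,71],{"q":0,"t":89,"wd":11,"yli":17},[86,33,91,27,88],{"g":16,"ocz":77}]}
After op 3 (replace /hf/h/tv 99): {"gp":{"cea":{"c":69,"h":60,"y":8},"k":{"cr":15,"gw":72,"qs":68}},"hf":{"h":{"k":20,"p":96,"tv":99,"uvw":37},"rw":[43,52,96]},"ia":[{"f":9,"g":4,"ww":61},[50,73,24,22,71],{"q":0,"t":89,"wd":11,"yli":17},[86,33,91,27,88],{"g":16,"ocz":77}]}
After op 4 (add /k 16): {"gp":{"cea":{"c":69,"h":60,"y":8},"k":{"cr":15,"gw":72,"qs":68}},"hf":{"h":{"k":20,"p":96,"tv":99,"uvw":37},"rw":[43,52,96]},"ia":[{"f":9,"g":4,"ww":61},[50,73,24,22,71],{"q":0,"t":89,"wd":11,"yli":17},[86,33,91,27,88],{"g":16,"ocz":77}],"k":16}
After op 5 (replace /ia/2 97): {"gp":{"cea":{"c":69,"h":60,"y":8},"k":{"cr":15,"gw":72,"qs":68}},"hf":{"h":{"k":20,"p":96,"tv":99,"uvw":37},"rw":[43,52,96]},"ia":[{"f":9,"g":4,"ww":61},[50,73,24,22,71],97,[86,33,91,27,88],{"g":16,"ocz":77}],"k":16}
After op 6 (replace /ia/2 52): {"gp":{"cea":{"c":69,"h":60,"y":8},"k":{"cr":15,"gw":72,"qs":68}},"hf":{"h":{"k":20,"p":96,"tv":99,"uvw":37},"rw":[43,52,96]},"ia":[{"f":9,"g":4,"ww":61},[50,73,24,22,71],52,[86,33,91,27,88],{"g":16,"ocz":77}],"k":16}
After op 7 (add /hf/y 46): {"gp":{"cea":{"c":69,"h":60,"y":8},"k":{"cr":15,"gw":72,"qs":68}},"hf":{"h":{"k":20,"p":96,"tv":99,"uvw":37},"rw":[43,52,96],"y":46},"ia":[{"f":9,"g":4,"ww":61},[50,73,24,22,71],52,[86,33,91,27,88],{"g":16,"ocz":77}],"k":16}
After op 8 (add /ia/0/r 70): {"gp":{"cea":{"c":69,"h":60,"y":8},"k":{"cr":15,"gw":72,"qs":68}},"hf":{"h":{"k":20,"p":96,"tv":99,"uvw":37},"rw":[43,52,96],"y":46},"ia":[{"f":9,"g":4,"r":70,"ww":61},[50,73,24,22,71],52,[86,33,91,27,88],{"g":16,"ocz":77}],"k":16}
After op 9 (replace /ia/4/ocz 7): {"gp":{"cea":{"c":69,"h":60,"y":8},"k":{"cr":15,"gw":72,"qs":68}},"hf":{"h":{"k":20,"p":96,"tv":99,"uvw":37},"rw":[43,52,96],"y":46},"ia":[{"f":9,"g":4,"r":70,"ww":61},[50,73,24,22,71],52,[86,33,91,27,88],{"g":16,"ocz":7}],"k":16}
After op 10 (remove /ia/2): {"gp":{"cea":{"c":69,"h":60,"y":8},"k":{"cr":15,"gw":72,"qs":68}},"hf":{"h":{"k":20,"p":96,"tv":99,"uvw":37},"rw":[43,52,96],"y":46},"ia":[{"f":9,"g":4,"r":70,"ww":61},[50,73,24,22,71],[86,33,91,27,88],{"g":16,"ocz":7}],"k":16}
After op 11 (remove /hf): {"gp":{"cea":{"c":69,"h":60,"y":8},"k":{"cr":15,"gw":72,"qs":68}},"ia":[{"f":9,"g":4,"r":70,"ww":61},[50,73,24,22,71],[86,33,91,27,88],{"g":16,"ocz":7}],"k":16}
After op 12 (add /gp/cea/zc 42): {"gp":{"cea":{"c":69,"h":60,"y":8,"zc":42},"k":{"cr":15,"gw":72,"qs":68}},"ia":[{"f":9,"g":4,"r":70,"ww":61},[50,73,24,22,71],[86,33,91,27,88],{"g":16,"ocz":7}],"k":16}
After op 13 (add /gzm 78): {"gp":{"cea":{"c":69,"h":60,"y":8,"zc":42},"k":{"cr":15,"gw":72,"qs":68}},"gzm":78,"ia":[{"f":9,"g":4,"r":70,"ww":61},[50,73,24,22,71],[86,33,91,27,88],{"g":16,"ocz":7}],"k":16}
After op 14 (replace /ia/2/2 7): {"gp":{"cea":{"c":69,"h":60,"y":8,"zc":42},"k":{"cr":15,"gw":72,"qs":68}},"gzm":78,"ia":[{"f":9,"g":4,"r":70,"ww":61},[50,73,24,22,71],[86,33,7,27,88],{"g":16,"ocz":7}],"k":16}
After op 15 (replace /gp 8): {"gp":8,"gzm":78,"ia":[{"f":9,"g":4,"r":70,"ww":61},[50,73,24,22,71],[86,33,7,27,88],{"g":16,"ocz":7}],"k":16}
After op 16 (add /ia/3 0): {"gp":8,"gzm":78,"ia":[{"f":9,"g":4,"r":70,"ww":61},[50,73,24,22,71],[86,33,7,27,88],0,{"g":16,"ocz":7}],"k":16}
After op 17 (replace /ia/2/1 87): {"gp":8,"gzm":78,"ia":[{"f":9,"g":4,"r":70,"ww":61},[50,73,24,22,71],[86,87,7,27,88],0,{"g":16,"ocz":7}],"k":16}
After op 18 (replace /ia/1/3 28): {"gp":8,"gzm":78,"ia":[{"f":9,"g":4,"r":70,"ww":61},[50,73,24,28,71],[86,87,7,27,88],0,{"g":16,"ocz":7}],"k":16}
After op 19 (add /ia/4/f 85): {"gp":8,"gzm":78,"ia":[{"f":9,"g":4,"r":70,"ww":61},[50,73,24,28,71],[86,87,7,27,88],0,{"f":85,"g":16,"ocz":7}],"k":16}
After op 20 (add /ia/1/3 85): {"gp":8,"gzm":78,"ia":[{"f":9,"g":4,"r":70,"ww":61},[50,73,24,85,28,71],[86,87,7,27,88],0,{"f":85,"g":16,"ocz":7}],"k":16}
After op 21 (replace /ia/0/g 6): {"gp":8,"gzm":78,"ia":[{"f":9,"g":6,"r":70,"ww":61},[50,73,24,85,28,71],[86,87,7,27,88],0,{"f":85,"g":16,"ocz":7}],"k":16}
Value at /ia/4/f: 85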